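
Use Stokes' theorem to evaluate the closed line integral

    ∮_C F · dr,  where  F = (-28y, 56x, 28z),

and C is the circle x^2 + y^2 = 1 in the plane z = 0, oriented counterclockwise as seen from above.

Let S be the flat disk x^2 + y^2 ≤ 1 in the plane z = 0, with upward unit normal n̂ = ẑ. By Stokes' theorem,

    ∮_C F · dr = ∬_S (∇ × F) · n̂ dS = ∬_D (curl F)_z dA,

where D is the disk x^2 + y^2 ≤ 1.

Compute the curl of F = (-28y, 56x, 28z):
    (∇ × F)_x = ∂F_z/∂y - ∂F_y/∂z = 0,
    (∇ × F)_y = ∂F_x/∂z - ∂F_z/∂x = 0,
    (∇ × F)_z = ∂F_y/∂x - ∂F_x/∂y = 84.

On z = 0, (curl F)_z = 84.

Convert to polar (x = r cos θ, y = r sin θ, dA = r dr dθ); the integrand becomes 84, so

    ∬_D (curl F)_z dA = ∫_0^{2π} ∫_0^{1} (84) · r dr dθ.

Inner (r from 0 to 1): 42.
Outer (θ from 0 to 2π): 84π.

Therefore ∮_C F · dr = 84π.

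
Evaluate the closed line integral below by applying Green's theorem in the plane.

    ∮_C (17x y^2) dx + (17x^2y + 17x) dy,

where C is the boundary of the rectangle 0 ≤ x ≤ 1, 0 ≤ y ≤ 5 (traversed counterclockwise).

Green's theorem converts the closed line integral into a double integral over the enclosed region D:

    ∮_C P dx + Q dy = ∬_D (∂Q/∂x - ∂P/∂y) dA.

Here P = 17x y^2, Q = 17x^2y + 17x, so

    ∂Q/∂x = 34x y + 17,    ∂P/∂y = 34x y,
    ∂Q/∂x - ∂P/∂y = 17.

D is the region 0 ≤ x ≤ 1, 0 ≤ y ≤ 5. Evaluating the double integral:

    ∬_D (17) dA = ∫_0^{1} ∫_0^{5} (17) dy dx.

Inner (y from 0 to 5): 85.
Outer (x from 0 to 1): 85.

Therefore ∮_C P dx + Q dy = 85.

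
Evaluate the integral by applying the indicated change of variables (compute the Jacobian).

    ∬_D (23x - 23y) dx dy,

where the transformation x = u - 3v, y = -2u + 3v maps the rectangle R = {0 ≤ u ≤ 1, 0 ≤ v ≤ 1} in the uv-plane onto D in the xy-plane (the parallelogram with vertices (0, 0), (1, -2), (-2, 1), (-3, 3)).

Compute the Jacobian determinant of (x, y) with respect to (u, v):

    ∂(x,y)/∂(u,v) = | 1  -3 | = (1)(3) - (-3)(-2) = -3.
                   | -2  3 |

Its absolute value is |J| = 3 (the area scaling factor).

Substituting x = u - 3v, y = -2u + 3v into the integrand,

    23x - 23y → 69u - 138v,

so the integral becomes

    ∬_R (69u - 138v) · |J| du dv = ∫_0^1 ∫_0^1 (207u - 414v) dv du.

Inner (v): 207u - 207.
Outer (u): -207/2.

Therefore ∬_D (23x - 23y) dx dy = -207/2.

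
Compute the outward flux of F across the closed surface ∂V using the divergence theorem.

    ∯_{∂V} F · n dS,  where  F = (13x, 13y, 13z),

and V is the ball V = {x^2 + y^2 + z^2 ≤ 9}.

By the divergence theorem,

    ∯_{∂V} F · n dS = ∭_V (∇ · F) dV.

Compute the divergence:
    ∇ · F = ∂F_x/∂x + ∂F_y/∂y + ∂F_z/∂z = 13 + 13 + 13 = 39.

In spherical coordinates, x = ρ sin(φ) cos(θ), y = ρ sin(φ) sin(θ), z = ρ cos(φ), dV = ρ^2 sin(φ) dρ dφ dθ, with 0 ≤ ρ ≤ 3, 0 ≤ φ ≤ π, 0 ≤ θ ≤ 2π.

The integrand, after substitution and multiplying by the volume element, becomes (39) · ρ^2 sin(φ), so

    ∭_V (∇·F) dV = ∫_0^{2π} ∫_0^{π} ∫_0^{3} (39) · ρ^2 sin(φ) dρ dφ dθ.

Inner (ρ from 0 to 3): 351sin(φ).
Middle (φ from 0 to π): 702.
Outer (θ from 0 to 2π): 1404π.

Therefore ∯_{∂V} F · n dS = 1404π.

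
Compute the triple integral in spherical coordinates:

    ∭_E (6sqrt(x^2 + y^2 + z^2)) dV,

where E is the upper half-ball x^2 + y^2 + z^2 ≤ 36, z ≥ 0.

In spherical coordinates, x = ρ sin(φ) cos(θ), y = ρ sin(φ) sin(θ), z = ρ cos(φ), and dV = ρ^2 sin(φ) dρ dφ dθ.

The integrand becomes 6ρ, so

    ∭_E (6sqrt(x^2 + y^2 + z^2)) dV = ∫_{0}^{2π} ∫_{0}^{π/2} ∫_{0}^{6} (6ρ) · ρ^2 sin(φ) dρ dφ dθ.

Inner (ρ): 1944sin(φ).
Middle (φ): 1944.
Outer (θ): 3888π.

Therefore the triple integral equals 3888π.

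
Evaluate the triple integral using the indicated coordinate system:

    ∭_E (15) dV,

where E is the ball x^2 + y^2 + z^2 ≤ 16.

In spherical coordinates, x = ρ sin(φ) cos(θ), y = ρ sin(φ) sin(θ), z = ρ cos(φ), and dV = ρ^2 sin(φ) dρ dφ dθ.

The integrand becomes 15, so

    ∭_E (15) dV = ∫_{0}^{2π} ∫_{0}^{π} ∫_{0}^{4} (15) · ρ^2 sin(φ) dρ dφ dθ.

Inner (ρ): 320sin(φ).
Middle (φ): 640.
Outer (θ): 1280π.

Therefore the triple integral equals 1280π.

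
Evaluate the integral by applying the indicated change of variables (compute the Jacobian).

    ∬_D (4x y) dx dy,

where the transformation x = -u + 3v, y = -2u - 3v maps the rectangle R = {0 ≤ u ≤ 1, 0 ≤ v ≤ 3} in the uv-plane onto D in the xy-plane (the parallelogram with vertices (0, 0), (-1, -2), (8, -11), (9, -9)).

Compute the Jacobian determinant of (x, y) with respect to (u, v):

    ∂(x,y)/∂(u,v) = | -1  3 | = (-1)(-3) - (3)(-2) = 9.
                   | -2  -3 |

Its absolute value is |J| = 9 (the area scaling factor).

Substituting x = -u + 3v, y = -2u - 3v into the integrand,

    4x y → 8u^2 - 12u v - 36v^2,

so the integral becomes

    ∬_R (8u^2 - 12u v - 36v^2) · |J| du dv = ∫_0^1 ∫_0^3 (72u^2 - 108u v - 324v^2) dv du.

Inner (v): 216u^2 - 486u - 2916.
Outer (u): -3087.

Therefore ∬_D (4x y) dx dy = -3087.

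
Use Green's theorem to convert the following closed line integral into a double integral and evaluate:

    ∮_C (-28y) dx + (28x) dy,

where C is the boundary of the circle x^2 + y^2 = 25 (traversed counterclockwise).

Green's theorem converts the closed line integral into a double integral over the enclosed region D:

    ∮_C P dx + Q dy = ∬_D (∂Q/∂x - ∂P/∂y) dA.

Here P = -28y, Q = 28x, so

    ∂Q/∂x = 28,    ∂P/∂y = -28,
    ∂Q/∂x - ∂P/∂y = 56.

D is the region x^2 + y^2 ≤ 25. Evaluating the double integral:

In polar coordinates (x = r cos θ, y = r sin θ, dA = r dr dθ) the integrand becomes 56, so

    ∬_D (56) dA = ∫_0^{2π} ∫_0^{5} (56) · r dr dθ.

Inner (r from 0 to 5): 700.
Outer (θ from 0 to 2π): 1400π.

Therefore ∮_C P dx + Q dy = 1400π.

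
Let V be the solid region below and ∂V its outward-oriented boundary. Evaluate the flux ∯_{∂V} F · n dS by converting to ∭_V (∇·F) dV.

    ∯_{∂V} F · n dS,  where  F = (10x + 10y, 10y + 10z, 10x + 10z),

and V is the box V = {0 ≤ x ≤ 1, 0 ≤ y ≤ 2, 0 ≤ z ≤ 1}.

By the divergence theorem,

    ∯_{∂V} F · n dS = ∭_V (∇ · F) dV.

Compute the divergence:
    ∇ · F = ∂F_x/∂x + ∂F_y/∂y + ∂F_z/∂z = 10 + 10 + 10 = 30.

V is a rectangular box, so dV = dx dy dz with 0 ≤ x ≤ 1, 0 ≤ y ≤ 2, 0 ≤ z ≤ 1.

Integrate (30) over V as an iterated integral:

    ∭_V (∇·F) dV = ∫_0^{1} ∫_0^{2} ∫_0^{1} (30) dz dy dx.

Inner (z from 0 to 1): 30.
Middle (y from 0 to 2): 60.
Outer (x from 0 to 1): 60.

Therefore ∯_{∂V} F · n dS = 60.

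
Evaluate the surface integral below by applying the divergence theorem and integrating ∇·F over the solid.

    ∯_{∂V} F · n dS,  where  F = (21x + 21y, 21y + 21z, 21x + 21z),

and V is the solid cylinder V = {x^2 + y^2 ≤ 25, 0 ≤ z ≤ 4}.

By the divergence theorem,

    ∯_{∂V} F · n dS = ∭_V (∇ · F) dV.

Compute the divergence:
    ∇ · F = ∂F_x/∂x + ∂F_y/∂y + ∂F_z/∂z = 21 + 21 + 21 = 63.

In cylindrical coordinates, x = r cos(θ), y = r sin(θ), z = z, dV = r dr dθ dz, with 0 ≤ r ≤ 5, 0 ≤ θ ≤ 2π, 0 ≤ z ≤ 4.

The integrand, after substitution and multiplying by the volume element, becomes (63) · r, so

    ∭_V (∇·F) dV = ∫_0^{2π} ∫_0^{5} ∫_0^{4} (63) · r dz dr dθ.

Inner (z from 0 to 4): 252r.
Middle (r from 0 to 5): 3150.
Outer (θ from 0 to 2π): 6300π.

Therefore ∯_{∂V} F · n dS = 6300π.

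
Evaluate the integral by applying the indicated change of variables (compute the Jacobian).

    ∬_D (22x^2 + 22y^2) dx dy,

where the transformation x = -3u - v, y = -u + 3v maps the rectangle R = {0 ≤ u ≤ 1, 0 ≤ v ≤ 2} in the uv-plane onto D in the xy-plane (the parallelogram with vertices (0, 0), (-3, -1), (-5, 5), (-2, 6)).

Compute the Jacobian determinant of (x, y) with respect to (u, v):

    ∂(x,y)/∂(u,v) = | -3  -1 | = (-3)(3) - (-1)(-1) = -10.
                   | -1  3 |

Its absolute value is |J| = 10 (the area scaling factor).

Substituting x = -3u - v, y = -u + 3v into the integrand,

    22x^2 + 22y^2 → 220u^2 + 220v^2,

so the integral becomes

    ∬_R (220u^2 + 220v^2) · |J| du dv = ∫_0^1 ∫_0^2 (2200u^2 + 2200v^2) dv du.

Inner (v): 4400u^2 + 17600/3.
Outer (u): 22000/3.

Therefore ∬_D (22x^2 + 22y^2) dx dy = 22000/3.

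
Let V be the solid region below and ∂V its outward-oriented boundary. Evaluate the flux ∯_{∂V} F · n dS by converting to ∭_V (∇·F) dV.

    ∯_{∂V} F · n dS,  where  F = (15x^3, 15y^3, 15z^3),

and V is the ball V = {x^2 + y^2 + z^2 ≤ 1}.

By the divergence theorem,

    ∯_{∂V} F · n dS = ∭_V (∇ · F) dV.

Compute the divergence:
    ∇ · F = ∂F_x/∂x + ∂F_y/∂y + ∂F_z/∂z = 45x^2 + 45y^2 + 45z^2.

In spherical coordinates, x = ρ sin(φ) cos(θ), y = ρ sin(φ) sin(θ), z = ρ cos(φ), dV = ρ^2 sin(φ) dρ dφ dθ, with 0 ≤ ρ ≤ 1, 0 ≤ φ ≤ π, 0 ≤ θ ≤ 2π.

The integrand, after substitution and multiplying by the volume element, becomes (45ρ^2) · ρ^2 sin(φ), so

    ∭_V (∇·F) dV = ∫_0^{2π} ∫_0^{π} ∫_0^{1} (45ρ^2) · ρ^2 sin(φ) dρ dφ dθ.

Inner (ρ from 0 to 1): 9sin(φ).
Middle (φ from 0 to π): 18.
Outer (θ from 0 to 2π): 36π.

Therefore ∯_{∂V} F · n dS = 36π.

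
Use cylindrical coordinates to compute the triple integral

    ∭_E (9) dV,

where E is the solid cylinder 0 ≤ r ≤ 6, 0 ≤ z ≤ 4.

In cylindrical coordinates, x = r cos(θ), y = r sin(θ), z = z, and dV = r dr dθ dz.

The integrand becomes 9, so

    ∭_E (9) dV = ∫_{0}^{2π} ∫_{0}^{6} ∫_{0}^{4} (9) · r dz dr dθ.

Inner (z): 36r.
Middle (r from 0 to 6): 648.
Outer (θ): 1296π.

Therefore the triple integral equals 1296π.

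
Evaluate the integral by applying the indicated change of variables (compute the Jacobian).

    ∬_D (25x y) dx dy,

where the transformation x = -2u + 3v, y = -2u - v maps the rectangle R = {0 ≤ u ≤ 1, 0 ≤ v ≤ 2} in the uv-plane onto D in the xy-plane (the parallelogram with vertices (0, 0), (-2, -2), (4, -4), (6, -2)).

Compute the Jacobian determinant of (x, y) with respect to (u, v):

    ∂(x,y)/∂(u,v) = | -2  3 | = (-2)(-1) - (3)(-2) = 8.
                   | -2  -1 |

Its absolute value is |J| = 8 (the area scaling factor).

Substituting x = -2u + 3v, y = -2u - v into the integrand,

    25x y → 100u^2 - 100u v - 75v^2,

so the integral becomes

    ∬_R (100u^2 - 100u v - 75v^2) · |J| du dv = ∫_0^1 ∫_0^2 (800u^2 - 800u v - 600v^2) dv du.

Inner (v): 1600u^2 - 1600u - 1600.
Outer (u): -5600/3.

Therefore ∬_D (25x y) dx dy = -5600/3.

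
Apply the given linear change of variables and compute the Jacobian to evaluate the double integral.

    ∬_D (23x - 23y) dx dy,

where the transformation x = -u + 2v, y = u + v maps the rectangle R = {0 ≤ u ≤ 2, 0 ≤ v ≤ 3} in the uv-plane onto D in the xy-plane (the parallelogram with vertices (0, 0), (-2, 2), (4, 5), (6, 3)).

Compute the Jacobian determinant of (x, y) with respect to (u, v):

    ∂(x,y)/∂(u,v) = | -1  2 | = (-1)(1) - (2)(1) = -3.
                   | 1  1 |

Its absolute value is |J| = 3 (the area scaling factor).

Substituting x = -u + 2v, y = u + v into the integrand,

    23x - 23y → -46u + 23v,

so the integral becomes

    ∬_R (-46u + 23v) · |J| du dv = ∫_0^2 ∫_0^3 (-138u + 69v) dv du.

Inner (v): 621/2 - 414u.
Outer (u): -207.

Therefore ∬_D (23x - 23y) dx dy = -207.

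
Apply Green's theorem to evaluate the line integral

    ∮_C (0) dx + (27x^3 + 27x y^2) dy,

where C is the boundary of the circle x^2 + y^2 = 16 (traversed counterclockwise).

Green's theorem converts the closed line integral into a double integral over the enclosed region D:

    ∮_C P dx + Q dy = ∬_D (∂Q/∂x - ∂P/∂y) dA.

Here P = 0, Q = 27x^3 + 27x y^2, so

    ∂Q/∂x = 81x^2 + 27y^2,    ∂P/∂y = 0,
    ∂Q/∂x - ∂P/∂y = 81x^2 + 27y^2.

D is the region x^2 + y^2 ≤ 16. Evaluating the double integral:

In polar coordinates (x = r cos θ, y = r sin θ, dA = r dr dθ) the integrand becomes 27r^2(cos(2θ) + 2), so

    ∬_D (81x^2 + 27y^2) dA = ∫_0^{2π} ∫_0^{4} (27r^2(cos(2θ) + 2)) · r dr dθ.

Inner (r from 0 to 4): 1728cos(2θ) + 3456.
Outer (θ from 0 to 2π): 6912π.

Therefore ∮_C P dx + Q dy = 6912π.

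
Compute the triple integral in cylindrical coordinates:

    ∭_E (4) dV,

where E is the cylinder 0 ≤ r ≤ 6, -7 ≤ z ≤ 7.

In cylindrical coordinates, x = r cos(θ), y = r sin(θ), z = z, and dV = r dr dθ dz.

The integrand becomes 4, so

    ∭_E (4) dV = ∫_{0}^{2π} ∫_{0}^{6} ∫_{-7}^{7} (4) · r dz dr dθ.

Inner (z): 56r.
Middle (r from 0 to 6): 1008.
Outer (θ): 2016π.

Therefore the triple integral equals 2016π.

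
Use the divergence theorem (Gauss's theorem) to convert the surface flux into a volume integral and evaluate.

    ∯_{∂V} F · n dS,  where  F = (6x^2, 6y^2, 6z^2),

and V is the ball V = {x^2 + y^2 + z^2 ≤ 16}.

By the divergence theorem,

    ∯_{∂V} F · n dS = ∭_V (∇ · F) dV.

Compute the divergence:
    ∇ · F = ∂F_x/∂x + ∂F_y/∂y + ∂F_z/∂z = 12x + 12y + 12z.

In spherical coordinates, x = ρ sin(φ) cos(θ), y = ρ sin(φ) sin(θ), z = ρ cos(φ), dV = ρ^2 sin(φ) dρ dφ dθ, with 0 ≤ ρ ≤ 4, 0 ≤ φ ≤ π, 0 ≤ θ ≤ 2π.

The integrand, after substitution and multiplying by the volume element, becomes (12ρ (sqrt(2)sin(φ)sin(θ + π/4) + cos(φ))) · ρ^2 sin(φ), so

    ∭_V (∇·F) dV = ∫_0^{2π} ∫_0^{π} ∫_0^{4} (12ρ (sqrt(2)sin(φ)sin(θ + π/4) + cos(φ))) · ρ^2 sin(φ) dρ dφ dθ.

Inner (ρ from 0 to 4): 768(sqrt(2)sin(φ)sin(θ + π/4) + cos(φ))sin(φ).
Middle (φ from 0 to π): 384sqrt(2)π sin(θ + π/4).
Outer (θ from 0 to 2π): 0.

Therefore ∯_{∂V} F · n dS = 0.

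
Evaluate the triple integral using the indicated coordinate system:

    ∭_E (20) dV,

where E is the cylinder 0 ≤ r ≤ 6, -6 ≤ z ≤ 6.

In cylindrical coordinates, x = r cos(θ), y = r sin(θ), z = z, and dV = r dr dθ dz.

The integrand becomes 20, so

    ∭_E (20) dV = ∫_{0}^{2π} ∫_{0}^{6} ∫_{-6}^{6} (20) · r dz dr dθ.

Inner (z): 240r.
Middle (r from 0 to 6): 4320.
Outer (θ): 8640π.

Therefore the triple integral equals 8640π.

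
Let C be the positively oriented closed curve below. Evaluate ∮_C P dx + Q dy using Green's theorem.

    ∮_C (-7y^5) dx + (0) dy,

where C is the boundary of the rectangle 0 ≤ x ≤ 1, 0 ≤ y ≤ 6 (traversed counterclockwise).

Green's theorem converts the closed line integral into a double integral over the enclosed region D:

    ∮_C P dx + Q dy = ∬_D (∂Q/∂x - ∂P/∂y) dA.

Here P = -7y^5, Q = 0, so

    ∂Q/∂x = 0,    ∂P/∂y = -35y^4,
    ∂Q/∂x - ∂P/∂y = 35y^4.

D is the region 0 ≤ x ≤ 1, 0 ≤ y ≤ 6. Evaluating the double integral:

    ∬_D (35y^4) dA = ∫_0^{1} ∫_0^{6} (35y^4) dy dx.

Inner (y from 0 to 6): 54432.
Outer (x from 0 to 1): 54432.

Therefore ∮_C P dx + Q dy = 54432.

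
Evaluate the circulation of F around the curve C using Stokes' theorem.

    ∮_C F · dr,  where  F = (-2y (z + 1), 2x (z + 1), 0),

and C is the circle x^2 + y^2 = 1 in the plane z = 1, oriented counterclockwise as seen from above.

Let S be the flat disk x^2 + y^2 ≤ 1 in the plane z = 1, with upward unit normal n̂ = ẑ. By Stokes' theorem,

    ∮_C F · dr = ∬_S (∇ × F) · n̂ dS = ∬_D (curl F)_z dA,

where D is the disk x^2 + y^2 ≤ 1.

Compute the curl of F = (-2y (z + 1), 2x (z + 1), 0):
    (∇ × F)_x = ∂F_z/∂y - ∂F_y/∂z = -2x,
    (∇ × F)_y = ∂F_x/∂z - ∂F_z/∂x = -2y,
    (∇ × F)_z = ∂F_y/∂x - ∂F_x/∂y = 4z + 4.

On z = 1, (curl F)_z = 8.

Convert to polar (x = r cos θ, y = r sin θ, dA = r dr dθ); the integrand becomes 8, so

    ∬_D (curl F)_z dA = ∫_0^{2π} ∫_0^{1} (8) · r dr dθ.

Inner (r from 0 to 1): 4.
Outer (θ from 0 to 2π): 8π.

Therefore ∮_C F · dr = 8π.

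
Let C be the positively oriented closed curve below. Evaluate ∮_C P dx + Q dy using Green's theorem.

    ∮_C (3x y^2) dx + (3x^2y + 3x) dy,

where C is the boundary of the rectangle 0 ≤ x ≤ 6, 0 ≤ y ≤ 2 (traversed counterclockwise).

Green's theorem converts the closed line integral into a double integral over the enclosed region D:

    ∮_C P dx + Q dy = ∬_D (∂Q/∂x - ∂P/∂y) dA.

Here P = 3x y^2, Q = 3x^2y + 3x, so

    ∂Q/∂x = 6x y + 3,    ∂P/∂y = 6x y,
    ∂Q/∂x - ∂P/∂y = 3.

D is the region 0 ≤ x ≤ 6, 0 ≤ y ≤ 2. Evaluating the double integral:

    ∬_D (3) dA = ∫_0^{6} ∫_0^{2} (3) dy dx.

Inner (y from 0 to 2): 6.
Outer (x from 0 to 6): 36.

Therefore ∮_C P dx + Q dy = 36.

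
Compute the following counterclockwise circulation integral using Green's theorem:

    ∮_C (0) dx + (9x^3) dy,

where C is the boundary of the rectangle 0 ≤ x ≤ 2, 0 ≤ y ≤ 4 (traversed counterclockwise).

Green's theorem converts the closed line integral into a double integral over the enclosed region D:

    ∮_C P dx + Q dy = ∬_D (∂Q/∂x - ∂P/∂y) dA.

Here P = 0, Q = 9x^3, so

    ∂Q/∂x = 27x^2,    ∂P/∂y = 0,
    ∂Q/∂x - ∂P/∂y = 27x^2.

D is the region 0 ≤ x ≤ 2, 0 ≤ y ≤ 4. Evaluating the double integral:

    ∬_D (27x^2) dA = ∫_0^{2} ∫_0^{4} (27x^2) dy dx.

Inner (y from 0 to 4): 108x^2.
Outer (x from 0 to 2): 288.

Therefore ∮_C P dx + Q dy = 288.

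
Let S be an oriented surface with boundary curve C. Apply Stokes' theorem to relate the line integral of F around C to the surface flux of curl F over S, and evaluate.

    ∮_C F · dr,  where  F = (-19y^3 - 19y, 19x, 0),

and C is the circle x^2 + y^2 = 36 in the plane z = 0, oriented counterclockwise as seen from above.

Let S be the flat disk x^2 + y^2 ≤ 36 in the plane z = 0, with upward unit normal n̂ = ẑ. By Stokes' theorem,

    ∮_C F · dr = ∬_S (∇ × F) · n̂ dS = ∬_D (curl F)_z dA,

where D is the disk x^2 + y^2 ≤ 36.

Compute the curl of F = (-19y^3 - 19y, 19x, 0):
    (∇ × F)_x = ∂F_z/∂y - ∂F_y/∂z = 0,
    (∇ × F)_y = ∂F_x/∂z - ∂F_z/∂x = 0,
    (∇ × F)_z = ∂F_y/∂x - ∂F_x/∂y = 57y^2 + 38.

On z = 0, (curl F)_z = 57y^2 + 38.

Convert to polar (x = r cos θ, y = r sin θ, dA = r dr dθ); the integrand becomes 57r^2sin(θ)^2 + 38, so

    ∬_D (curl F)_z dA = ∫_0^{2π} ∫_0^{6} (57r^2sin(θ)^2 + 38) · r dr dθ.

Inner (r from 0 to 6): 18468sin(θ)^2 + 684.
Outer (θ from 0 to 2π): 19836π.

Therefore ∮_C F · dr = 19836π.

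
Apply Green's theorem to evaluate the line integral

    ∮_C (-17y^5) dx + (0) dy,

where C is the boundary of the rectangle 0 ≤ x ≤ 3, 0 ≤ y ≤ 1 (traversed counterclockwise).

Green's theorem converts the closed line integral into a double integral over the enclosed region D:

    ∮_C P dx + Q dy = ∬_D (∂Q/∂x - ∂P/∂y) dA.

Here P = -17y^5, Q = 0, so

    ∂Q/∂x = 0,    ∂P/∂y = -85y^4,
    ∂Q/∂x - ∂P/∂y = 85y^4.

D is the region 0 ≤ x ≤ 3, 0 ≤ y ≤ 1. Evaluating the double integral:

    ∬_D (85y^4) dA = ∫_0^{3} ∫_0^{1} (85y^4) dy dx.

Inner (y from 0 to 1): 17.
Outer (x from 0 to 3): 51.

Therefore ∮_C P dx + Q dy = 51.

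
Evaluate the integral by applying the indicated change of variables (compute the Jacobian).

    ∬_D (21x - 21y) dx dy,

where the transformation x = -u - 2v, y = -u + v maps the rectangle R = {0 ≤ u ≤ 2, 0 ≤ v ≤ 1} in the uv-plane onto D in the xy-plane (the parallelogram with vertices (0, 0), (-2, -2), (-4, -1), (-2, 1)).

Compute the Jacobian determinant of (x, y) with respect to (u, v):

    ∂(x,y)/∂(u,v) = | -1  -2 | = (-1)(1) - (-2)(-1) = -3.
                   | -1  1 |

Its absolute value is |J| = 3 (the area scaling factor).

Substituting x = -u - 2v, y = -u + v into the integrand,

    21x - 21y → -63v,

so the integral becomes

    ∬_R (-63v) · |J| du dv = ∫_0^2 ∫_0^1 (-189v) dv du.

Inner (v): -189/2.
Outer (u): -189.

Therefore ∬_D (21x - 21y) dx dy = -189.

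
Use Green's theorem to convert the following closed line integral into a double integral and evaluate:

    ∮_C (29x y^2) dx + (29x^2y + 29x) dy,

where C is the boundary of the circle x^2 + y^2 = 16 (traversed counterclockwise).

Green's theorem converts the closed line integral into a double integral over the enclosed region D:

    ∮_C P dx + Q dy = ∬_D (∂Q/∂x - ∂P/∂y) dA.

Here P = 29x y^2, Q = 29x^2y + 29x, so

    ∂Q/∂x = 58x y + 29,    ∂P/∂y = 58x y,
    ∂Q/∂x - ∂P/∂y = 29.

D is the region x^2 + y^2 ≤ 16. Evaluating the double integral:

In polar coordinates (x = r cos θ, y = r sin θ, dA = r dr dθ) the integrand becomes 29, so

    ∬_D (29) dA = ∫_0^{2π} ∫_0^{4} (29) · r dr dθ.

Inner (r from 0 to 4): 232.
Outer (θ from 0 to 2π): 464π.

Therefore ∮_C P dx + Q dy = 464π.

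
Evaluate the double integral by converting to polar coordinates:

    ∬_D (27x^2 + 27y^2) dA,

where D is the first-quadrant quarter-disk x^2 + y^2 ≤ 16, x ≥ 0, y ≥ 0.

The region D is 0 ≤ r ≤ 4, 0 ≤ θ ≤ π/2 in polar coordinates, where x = r cos(θ), y = r sin(θ), and dA = r dr dθ.

Under the substitution, the integrand becomes 27r^2, so

    ∬_D (27x^2 + 27y^2) dA = ∫_{0}^{π/2} ∫_{0}^{4} (27r^2) · r dr dθ.

Inner integral (in r): ∫_{0}^{4} (27r^2) · r dr = 1728.

Outer integral (in θ): ∫_{0}^{π/2} (1728) dθ = 864π.

Therefore ∬_D (27x^2 + 27y^2) dA = 864π.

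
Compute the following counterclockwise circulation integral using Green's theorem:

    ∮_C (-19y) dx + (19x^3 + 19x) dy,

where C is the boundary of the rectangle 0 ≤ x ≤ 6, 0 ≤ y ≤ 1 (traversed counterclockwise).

Green's theorem converts the closed line integral into a double integral over the enclosed region D:

    ∮_C P dx + Q dy = ∬_D (∂Q/∂x - ∂P/∂y) dA.

Here P = -19y, Q = 19x^3 + 19x, so

    ∂Q/∂x = 57x^2 + 19,    ∂P/∂y = -19,
    ∂Q/∂x - ∂P/∂y = 57x^2 + 38.

D is the region 0 ≤ x ≤ 6, 0 ≤ y ≤ 1. Evaluating the double integral:

    ∬_D (57x^2 + 38) dA = ∫_0^{6} ∫_0^{1} (57x^2 + 38) dy dx.

Inner (y from 0 to 1): 57x^2 + 38.
Outer (x from 0 to 6): 4332.

Therefore ∮_C P dx + Q dy = 4332.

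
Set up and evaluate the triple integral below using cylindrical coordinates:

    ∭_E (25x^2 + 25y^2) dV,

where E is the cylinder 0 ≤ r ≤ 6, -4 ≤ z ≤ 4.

In cylindrical coordinates, x = r cos(θ), y = r sin(θ), z = z, and dV = r dr dθ dz.

The integrand becomes 25r^2, so

    ∭_E (25x^2 + 25y^2) dV = ∫_{0}^{2π} ∫_{0}^{6} ∫_{-4}^{4} (25r^2) · r dz dr dθ.

Inner (z): 200r^3.
Middle (r from 0 to 6): 64800.
Outer (θ): 129600π.

Therefore the triple integral equals 129600π.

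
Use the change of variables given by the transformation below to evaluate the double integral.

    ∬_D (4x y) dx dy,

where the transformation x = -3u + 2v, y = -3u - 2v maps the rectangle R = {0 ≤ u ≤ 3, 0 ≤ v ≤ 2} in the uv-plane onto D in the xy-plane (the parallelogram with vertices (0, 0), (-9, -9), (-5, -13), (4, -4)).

Compute the Jacobian determinant of (x, y) with respect to (u, v):

    ∂(x,y)/∂(u,v) = | -3  2 | = (-3)(-2) - (2)(-3) = 12.
                   | -3  -2 |

Its absolute value is |J| = 12 (the area scaling factor).

Substituting x = -3u + 2v, y = -3u - 2v into the integrand,

    4x y → 36u^2 - 16v^2,

so the integral becomes

    ∬_R (36u^2 - 16v^2) · |J| du dv = ∫_0^3 ∫_0^2 (432u^2 - 192v^2) dv du.

Inner (v): 864u^2 - 512.
Outer (u): 6240.

Therefore ∬_D (4x y) dx dy = 6240.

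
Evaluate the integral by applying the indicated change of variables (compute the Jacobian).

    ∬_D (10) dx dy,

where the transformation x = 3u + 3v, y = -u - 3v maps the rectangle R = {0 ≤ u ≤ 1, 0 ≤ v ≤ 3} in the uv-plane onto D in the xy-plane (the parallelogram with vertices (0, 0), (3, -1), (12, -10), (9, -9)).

Compute the Jacobian determinant of (x, y) with respect to (u, v):

    ∂(x,y)/∂(u,v) = | 3  3 | = (3)(-3) - (3)(-1) = -6.
                   | -1  -3 |

Its absolute value is |J| = 6 (the area scaling factor).

Substituting x = 3u + 3v, y = -u - 3v into the integrand,

    10 → 10,

so the integral becomes

    ∬_R (10) · |J| du dv = ∫_0^1 ∫_0^3 (60) dv du.

Inner (v): 180.
Outer (u): 180.

Therefore ∬_D (10) dx dy = 180.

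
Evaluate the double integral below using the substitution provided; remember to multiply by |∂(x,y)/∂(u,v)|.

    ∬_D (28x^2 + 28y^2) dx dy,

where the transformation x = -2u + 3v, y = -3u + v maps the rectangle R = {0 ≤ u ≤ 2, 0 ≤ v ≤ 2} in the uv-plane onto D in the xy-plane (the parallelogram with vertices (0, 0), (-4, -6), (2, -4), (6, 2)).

Compute the Jacobian determinant of (x, y) with respect to (u, v):

    ∂(x,y)/∂(u,v) = | -2  3 | = (-2)(1) - (3)(-3) = 7.
                   | -3  1 |

Its absolute value is |J| = 7 (the area scaling factor).

Substituting x = -2u + 3v, y = -3u + v into the integrand,

    28x^2 + 28y^2 → 364u^2 - 504u v + 280v^2,

so the integral becomes

    ∬_R (364u^2 - 504u v + 280v^2) · |J| du dv = ∫_0^2 ∫_0^2 (2548u^2 - 3528u v + 1960v^2) dv du.

Inner (v): 5096u^2 - 7056u + 15680/3.
Outer (u): 29792/3.

Therefore ∬_D (28x^2 + 28y^2) dx dy = 29792/3.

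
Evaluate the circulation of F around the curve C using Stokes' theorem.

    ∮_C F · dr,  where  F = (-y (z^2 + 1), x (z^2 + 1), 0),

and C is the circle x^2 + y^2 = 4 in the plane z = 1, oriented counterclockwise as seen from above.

Let S be the flat disk x^2 + y^2 ≤ 4 in the plane z = 1, with upward unit normal n̂ = ẑ. By Stokes' theorem,

    ∮_C F · dr = ∬_S (∇ × F) · n̂ dS = ∬_D (curl F)_z dA,

where D is the disk x^2 + y^2 ≤ 4.

Compute the curl of F = (-y (z^2 + 1), x (z^2 + 1), 0):
    (∇ × F)_x = ∂F_z/∂y - ∂F_y/∂z = -2x z,
    (∇ × F)_y = ∂F_x/∂z - ∂F_z/∂x = -2y z,
    (∇ × F)_z = ∂F_y/∂x - ∂F_x/∂y = 2z^2 + 2.

On z = 1, (curl F)_z = 4.

Convert to polar (x = r cos θ, y = r sin θ, dA = r dr dθ); the integrand becomes 4, so

    ∬_D (curl F)_z dA = ∫_0^{2π} ∫_0^{2} (4) · r dr dθ.

Inner (r from 0 to 2): 8.
Outer (θ from 0 to 2π): 16π.

Therefore ∮_C F · dr = 16π.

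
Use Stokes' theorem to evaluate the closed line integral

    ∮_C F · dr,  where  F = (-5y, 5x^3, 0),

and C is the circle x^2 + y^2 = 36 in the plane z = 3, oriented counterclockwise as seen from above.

Let S be the flat disk x^2 + y^2 ≤ 36 in the plane z = 3, with upward unit normal n̂ = ẑ. By Stokes' theorem,

    ∮_C F · dr = ∬_S (∇ × F) · n̂ dS = ∬_D (curl F)_z dA,

where D is the disk x^2 + y^2 ≤ 36.

Compute the curl of F = (-5y, 5x^3, 0):
    (∇ × F)_x = ∂F_z/∂y - ∂F_y/∂z = 0,
    (∇ × F)_y = ∂F_x/∂z - ∂F_z/∂x = 0,
    (∇ × F)_z = ∂F_y/∂x - ∂F_x/∂y = 15x^2 + 5.

On z = 3, (curl F)_z = 15x^2 + 5.

Convert to polar (x = r cos θ, y = r sin θ, dA = r dr dθ); the integrand becomes 15r^2cos(θ)^2 + 5, so

    ∬_D (curl F)_z dA = ∫_0^{2π} ∫_0^{6} (15r^2cos(θ)^2 + 5) · r dr dθ.

Inner (r from 0 to 6): 4860cos(θ)^2 + 90.
Outer (θ from 0 to 2π): 5040π.

Therefore ∮_C F · dr = 5040π.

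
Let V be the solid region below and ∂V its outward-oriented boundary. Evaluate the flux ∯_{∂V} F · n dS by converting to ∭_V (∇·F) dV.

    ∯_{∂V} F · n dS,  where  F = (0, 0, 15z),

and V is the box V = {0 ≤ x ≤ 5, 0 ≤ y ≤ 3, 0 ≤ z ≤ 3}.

By the divergence theorem,

    ∯_{∂V} F · n dS = ∭_V (∇ · F) dV.

Compute the divergence:
    ∇ · F = ∂F_x/∂x + ∂F_y/∂y + ∂F_z/∂z = 0 + 0 + 15 = 15.

V is a rectangular box, so dV = dx dy dz with 0 ≤ x ≤ 5, 0 ≤ y ≤ 3, 0 ≤ z ≤ 3.

Integrate (15) over V as an iterated integral:

    ∭_V (∇·F) dV = ∫_0^{5} ∫_0^{3} ∫_0^{3} (15) dz dy dx.

Inner (z from 0 to 3): 45.
Middle (y from 0 to 3): 135.
Outer (x from 0 to 5): 675.

Therefore ∯_{∂V} F · n dS = 675.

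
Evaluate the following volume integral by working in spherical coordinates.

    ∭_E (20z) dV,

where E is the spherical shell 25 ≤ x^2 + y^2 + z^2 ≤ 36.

In spherical coordinates, x = ρ sin(φ) cos(θ), y = ρ sin(φ) sin(θ), z = ρ cos(φ), and dV = ρ^2 sin(φ) dρ dφ dθ.

The integrand becomes 20ρ cos(φ), so

    ∭_E (20z) dV = ∫_{0}^{2π} ∫_{0}^{π} ∫_{5}^{6} (20ρ cos(φ)) · ρ^2 sin(φ) dρ dφ dθ.

Inner (ρ): 3355sin(2φ)/2.
Middle (φ): 0.
Outer (θ): 0.

Therefore the triple integral equals 0.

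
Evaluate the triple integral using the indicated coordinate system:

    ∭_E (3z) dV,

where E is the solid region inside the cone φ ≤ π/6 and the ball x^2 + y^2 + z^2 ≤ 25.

In spherical coordinates, x = ρ sin(φ) cos(θ), y = ρ sin(φ) sin(θ), z = ρ cos(φ), and dV = ρ^2 sin(φ) dρ dφ dθ.

The integrand becomes 3ρ cos(φ), so

    ∭_E (3z) dV = ∫_{0}^{2π} ∫_{0}^{π/6} ∫_{0}^{5} (3ρ cos(φ)) · ρ^2 sin(φ) dρ dφ dθ.

Inner (ρ): 1875sin(2φ)/8.
Middle (φ): 1875/32.
Outer (θ): 1875π/16.

Therefore the triple integral equals 1875π/16.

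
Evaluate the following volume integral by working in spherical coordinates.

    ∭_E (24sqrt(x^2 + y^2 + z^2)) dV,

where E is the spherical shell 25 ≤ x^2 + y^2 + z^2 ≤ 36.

In spherical coordinates, x = ρ sin(φ) cos(θ), y = ρ sin(φ) sin(θ), z = ρ cos(φ), and dV = ρ^2 sin(φ) dρ dφ dθ.

The integrand becomes 24ρ, so

    ∭_E (24sqrt(x^2 + y^2 + z^2)) dV = ∫_{0}^{2π} ∫_{0}^{π} ∫_{5}^{6} (24ρ) · ρ^2 sin(φ) dρ dφ dθ.

Inner (ρ): 4026sin(φ).
Middle (φ): 8052.
Outer (θ): 16104π.

Therefore the triple integral equals 16104π.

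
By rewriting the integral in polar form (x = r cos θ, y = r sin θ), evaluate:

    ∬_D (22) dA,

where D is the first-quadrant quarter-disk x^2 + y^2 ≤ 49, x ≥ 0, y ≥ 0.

The region D is 0 ≤ r ≤ 7, 0 ≤ θ ≤ π/2 in polar coordinates, where x = r cos(θ), y = r sin(θ), and dA = r dr dθ.

Under the substitution, the integrand becomes 22, so

    ∬_D (22) dA = ∫_{0}^{π/2} ∫_{0}^{7} (22) · r dr dθ.

Inner integral (in r): ∫_{0}^{7} (22) · r dr = 539.

Outer integral (in θ): ∫_{0}^{π/2} (539) dθ = 539π/2.

Therefore ∬_D (22) dA = 539π/2.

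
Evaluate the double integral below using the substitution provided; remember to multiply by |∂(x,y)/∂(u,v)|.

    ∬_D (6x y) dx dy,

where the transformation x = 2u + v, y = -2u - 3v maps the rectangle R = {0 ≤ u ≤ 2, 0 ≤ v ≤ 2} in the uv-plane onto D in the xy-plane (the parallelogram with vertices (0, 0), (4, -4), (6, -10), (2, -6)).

Compute the Jacobian determinant of (x, y) with respect to (u, v):

    ∂(x,y)/∂(u,v) = | 2  1 | = (2)(-3) - (1)(-2) = -4.
                   | -2  -3 |

Its absolute value is |J| = 4 (the area scaling factor).

Substituting x = 2u + v, y = -2u - 3v into the integrand,

    6x y → -24u^2 - 48u v - 18v^2,

so the integral becomes

    ∬_R (-24u^2 - 48u v - 18v^2) · |J| du dv = ∫_0^2 ∫_0^2 (-96u^2 - 192u v - 72v^2) dv du.

Inner (v): -192u^2 - 384u - 192.
Outer (u): -1664.

Therefore ∬_D (6x y) dx dy = -1664.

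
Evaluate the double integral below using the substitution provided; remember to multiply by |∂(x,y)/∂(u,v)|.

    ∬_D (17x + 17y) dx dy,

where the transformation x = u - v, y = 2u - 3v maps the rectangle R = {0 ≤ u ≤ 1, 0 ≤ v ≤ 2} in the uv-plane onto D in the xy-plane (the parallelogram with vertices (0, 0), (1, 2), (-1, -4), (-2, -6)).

Compute the Jacobian determinant of (x, y) with respect to (u, v):

    ∂(x,y)/∂(u,v) = | 1  -1 | = (1)(-3) - (-1)(2) = -1.
                   | 2  -3 |

Its absolute value is |J| = 1 (the area scaling factor).

Substituting x = u - v, y = 2u - 3v into the integrand,

    17x + 17y → 51u - 68v,

so the integral becomes

    ∬_R (51u - 68v) · |J| du dv = ∫_0^1 ∫_0^2 (51u - 68v) dv du.

Inner (v): 102u - 136.
Outer (u): -85.

Therefore ∬_D (17x + 17y) dx dy = -85.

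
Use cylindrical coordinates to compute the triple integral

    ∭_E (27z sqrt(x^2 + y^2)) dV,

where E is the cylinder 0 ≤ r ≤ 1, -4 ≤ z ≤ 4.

In cylindrical coordinates, x = r cos(θ), y = r sin(θ), z = z, and dV = r dr dθ dz.

The integrand becomes 27r z, so

    ∭_E (27z sqrt(x^2 + y^2)) dV = ∫_{0}^{2π} ∫_{0}^{1} ∫_{-4}^{4} (27r z) · r dz dr dθ.

Inner (z): 0.
Middle (r from 0 to 1): 0.
Outer (θ): 0.

Therefore the triple integral equals 0.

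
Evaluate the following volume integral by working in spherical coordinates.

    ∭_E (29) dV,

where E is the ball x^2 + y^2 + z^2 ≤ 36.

In spherical coordinates, x = ρ sin(φ) cos(θ), y = ρ sin(φ) sin(θ), z = ρ cos(φ), and dV = ρ^2 sin(φ) dρ dφ dθ.

The integrand becomes 29, so

    ∭_E (29) dV = ∫_{0}^{2π} ∫_{0}^{π} ∫_{0}^{6} (29) · ρ^2 sin(φ) dρ dφ dθ.

Inner (ρ): 2088sin(φ).
Middle (φ): 4176.
Outer (θ): 8352π.

Therefore the triple integral equals 8352π.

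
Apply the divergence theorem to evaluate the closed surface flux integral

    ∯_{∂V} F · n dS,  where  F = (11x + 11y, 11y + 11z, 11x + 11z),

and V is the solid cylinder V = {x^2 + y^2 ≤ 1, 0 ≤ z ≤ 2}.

By the divergence theorem,

    ∯_{∂V} F · n dS = ∭_V (∇ · F) dV.

Compute the divergence:
    ∇ · F = ∂F_x/∂x + ∂F_y/∂y + ∂F_z/∂z = 11 + 11 + 11 = 33.

In cylindrical coordinates, x = r cos(θ), y = r sin(θ), z = z, dV = r dr dθ dz, with 0 ≤ r ≤ 1, 0 ≤ θ ≤ 2π, 0 ≤ z ≤ 2.

The integrand, after substitution and multiplying by the volume element, becomes (33) · r, so

    ∭_V (∇·F) dV = ∫_0^{2π} ∫_0^{1} ∫_0^{2} (33) · r dz dr dθ.

Inner (z from 0 to 2): 66r.
Middle (r from 0 to 1): 33.
Outer (θ from 0 to 2π): 66π.

Therefore ∯_{∂V} F · n dS = 66π.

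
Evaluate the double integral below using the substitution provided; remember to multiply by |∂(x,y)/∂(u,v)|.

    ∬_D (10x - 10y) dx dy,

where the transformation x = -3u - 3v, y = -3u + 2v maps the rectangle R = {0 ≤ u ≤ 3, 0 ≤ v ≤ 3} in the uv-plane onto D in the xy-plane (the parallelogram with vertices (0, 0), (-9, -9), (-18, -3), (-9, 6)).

Compute the Jacobian determinant of (x, y) with respect to (u, v):

    ∂(x,y)/∂(u,v) = | -3  -3 | = (-3)(2) - (-3)(-3) = -15.
                   | -3  2 |

Its absolute value is |J| = 15 (the area scaling factor).

Substituting x = -3u - 3v, y = -3u + 2v into the integrand,

    10x - 10y → -50v,

so the integral becomes

    ∬_R (-50v) · |J| du dv = ∫_0^3 ∫_0^3 (-750v) dv du.

Inner (v): -3375.
Outer (u): -10125.

Therefore ∬_D (10x - 10y) dx dy = -10125.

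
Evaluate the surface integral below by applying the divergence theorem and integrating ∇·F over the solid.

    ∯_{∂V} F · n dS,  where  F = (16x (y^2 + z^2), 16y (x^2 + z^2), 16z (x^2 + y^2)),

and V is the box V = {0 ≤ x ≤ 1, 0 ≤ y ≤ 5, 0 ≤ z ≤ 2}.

By the divergence theorem,

    ∯_{∂V} F · n dS = ∭_V (∇ · F) dV.

Compute the divergence:
    ∇ · F = ∂F_x/∂x + ∂F_y/∂y + ∂F_z/∂z = 16y^2 + 16z^2 + 16x^2 + 16z^2 + 16x^2 + 16y^2 = 32x^2 + 32y^2 + 32z^2.

V is a rectangular box, so dV = dx dy dz with 0 ≤ x ≤ 1, 0 ≤ y ≤ 5, 0 ≤ z ≤ 2.

Integrate (32x^2 + 32y^2 + 32z^2) over V as an iterated integral:

    ∭_V (∇·F) dV = ∫_0^{1} ∫_0^{5} ∫_0^{2} (32x^2 + 32y^2 + 32z^2) dz dy dx.

Inner (z from 0 to 2): 64x^2 + 64y^2 + 256/3.
Middle (y from 0 to 5): 320x^2 + 9280/3.
Outer (x from 0 to 1): 3200.

Therefore ∯_{∂V} F · n dS = 3200.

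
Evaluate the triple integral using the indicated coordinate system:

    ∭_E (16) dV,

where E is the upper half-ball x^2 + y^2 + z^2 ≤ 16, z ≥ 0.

In spherical coordinates, x = ρ sin(φ) cos(θ), y = ρ sin(φ) sin(θ), z = ρ cos(φ), and dV = ρ^2 sin(φ) dρ dφ dθ.

The integrand becomes 16, so

    ∭_E (16) dV = ∫_{0}^{2π} ∫_{0}^{π/2} ∫_{0}^{4} (16) · ρ^2 sin(φ) dρ dφ dθ.

Inner (ρ): 1024sin(φ)/3.
Middle (φ): 1024/3.
Outer (θ): 2048π/3.

Therefore the triple integral equals 2048π/3.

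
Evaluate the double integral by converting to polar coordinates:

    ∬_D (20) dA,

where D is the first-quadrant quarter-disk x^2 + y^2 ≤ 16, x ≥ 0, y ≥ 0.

The region D is 0 ≤ r ≤ 4, 0 ≤ θ ≤ π/2 in polar coordinates, where x = r cos(θ), y = r sin(θ), and dA = r dr dθ.

Under the substitution, the integrand becomes 20, so

    ∬_D (20) dA = ∫_{0}^{π/2} ∫_{0}^{4} (20) · r dr dθ.

Inner integral (in r): ∫_{0}^{4} (20) · r dr = 160.

Outer integral (in θ): ∫_{0}^{π/2} (160) dθ = 80π.

Therefore ∬_D (20) dA = 80π.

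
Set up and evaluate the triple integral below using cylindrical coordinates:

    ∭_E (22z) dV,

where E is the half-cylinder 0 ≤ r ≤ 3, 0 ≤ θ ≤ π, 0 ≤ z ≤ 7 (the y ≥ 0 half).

In cylindrical coordinates, x = r cos(θ), y = r sin(θ), z = z, and dV = r dr dθ dz.

The integrand becomes 22z, so

    ∭_E (22z) dV = ∫_{0}^{π} ∫_{0}^{3} ∫_{0}^{7} (22z) · r dz dr dθ.

Inner (z): 539r.
Middle (r from 0 to 3): 4851/2.
Outer (θ): 4851π/2.

Therefore the triple integral equals 4851π/2.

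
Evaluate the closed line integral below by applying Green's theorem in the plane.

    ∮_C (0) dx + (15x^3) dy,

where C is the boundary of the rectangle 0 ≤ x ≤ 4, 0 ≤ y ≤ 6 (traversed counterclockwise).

Green's theorem converts the closed line integral into a double integral over the enclosed region D:

    ∮_C P dx + Q dy = ∬_D (∂Q/∂x - ∂P/∂y) dA.

Here P = 0, Q = 15x^3, so

    ∂Q/∂x = 45x^2,    ∂P/∂y = 0,
    ∂Q/∂x - ∂P/∂y = 45x^2.

D is the region 0 ≤ x ≤ 4, 0 ≤ y ≤ 6. Evaluating the double integral:

    ∬_D (45x^2) dA = ∫_0^{4} ∫_0^{6} (45x^2) dy dx.

Inner (y from 0 to 6): 270x^2.
Outer (x from 0 to 4): 5760.

Therefore ∮_C P dx + Q dy = 5760.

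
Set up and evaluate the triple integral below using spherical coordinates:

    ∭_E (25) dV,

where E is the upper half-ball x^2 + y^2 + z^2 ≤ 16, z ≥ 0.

In spherical coordinates, x = ρ sin(φ) cos(θ), y = ρ sin(φ) sin(θ), z = ρ cos(φ), and dV = ρ^2 sin(φ) dρ dφ dθ.

The integrand becomes 25, so

    ∭_E (25) dV = ∫_{0}^{2π} ∫_{0}^{π/2} ∫_{0}^{4} (25) · ρ^2 sin(φ) dρ dφ dθ.

Inner (ρ): 1600sin(φ)/3.
Middle (φ): 1600/3.
Outer (θ): 3200π/3.

Therefore the triple integral equals 3200π/3.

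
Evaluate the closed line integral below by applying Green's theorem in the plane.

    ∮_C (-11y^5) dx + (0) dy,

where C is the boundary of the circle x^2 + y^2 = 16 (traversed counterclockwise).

Green's theorem converts the closed line integral into a double integral over the enclosed region D:

    ∮_C P dx + Q dy = ∬_D (∂Q/∂x - ∂P/∂y) dA.

Here P = -11y^5, Q = 0, so

    ∂Q/∂x = 0,    ∂P/∂y = -55y^4,
    ∂Q/∂x - ∂P/∂y = 55y^4.

D is the region x^2 + y^2 ≤ 16. Evaluating the double integral:

In polar coordinates (x = r cos θ, y = r sin θ, dA = r dr dθ) the integrand becomes 55r^4sin(θ)^4, so

    ∬_D (55y^4) dA = ∫_0^{2π} ∫_0^{4} (55r^4sin(θ)^4) · r dr dθ.

Inner (r from 0 to 4): 112640sin(θ)^4/3.
Outer (θ from 0 to 2π): 28160π.

Therefore ∮_C P dx + Q dy = 28160π.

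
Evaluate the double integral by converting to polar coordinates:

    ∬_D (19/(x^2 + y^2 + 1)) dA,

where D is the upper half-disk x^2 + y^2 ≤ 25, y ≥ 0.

The region D is 0 ≤ r ≤ 5, 0 ≤ θ ≤ π in polar coordinates, where x = r cos(θ), y = r sin(θ), and dA = r dr dθ.

Under the substitution, the integrand becomes 19/(r^2 + 1), so

    ∬_D (19/(x^2 + y^2 + 1)) dA = ∫_{0}^{π} ∫_{0}^{5} (19/(r^2 + 1)) · r dr dθ.

Inner integral (in r): ∫_{0}^{5} (19/(r^2 + 1)) · r dr = 19log(26)/2.

Outer integral (in θ): ∫_{0}^{π} (19log(26)/2) dθ = 19π log(26)/2.

Therefore ∬_D (19/(x^2 + y^2 + 1)) dA = 19π log(26)/2.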